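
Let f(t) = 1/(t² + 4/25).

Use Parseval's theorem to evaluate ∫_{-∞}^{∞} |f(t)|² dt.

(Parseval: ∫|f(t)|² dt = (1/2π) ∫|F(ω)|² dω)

∫|f(t)|² dt = \frac{125 \pi}{16}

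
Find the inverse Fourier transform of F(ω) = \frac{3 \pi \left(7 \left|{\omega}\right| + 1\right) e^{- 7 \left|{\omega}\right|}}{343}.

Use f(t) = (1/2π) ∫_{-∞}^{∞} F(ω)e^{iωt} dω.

f(t) = \frac{6}{\left(t^{2} + 49\right)^{2}}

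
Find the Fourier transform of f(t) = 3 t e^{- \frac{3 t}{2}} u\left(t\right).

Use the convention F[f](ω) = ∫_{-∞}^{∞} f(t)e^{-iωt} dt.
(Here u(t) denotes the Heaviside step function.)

F(ω) = \frac{12}{\left(2 i \omega + 3\right)^{2}}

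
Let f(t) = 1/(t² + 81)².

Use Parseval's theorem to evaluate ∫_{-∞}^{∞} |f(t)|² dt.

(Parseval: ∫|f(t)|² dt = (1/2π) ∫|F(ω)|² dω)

∫|f(t)|² dt = \frac{5 \pi}{76527504}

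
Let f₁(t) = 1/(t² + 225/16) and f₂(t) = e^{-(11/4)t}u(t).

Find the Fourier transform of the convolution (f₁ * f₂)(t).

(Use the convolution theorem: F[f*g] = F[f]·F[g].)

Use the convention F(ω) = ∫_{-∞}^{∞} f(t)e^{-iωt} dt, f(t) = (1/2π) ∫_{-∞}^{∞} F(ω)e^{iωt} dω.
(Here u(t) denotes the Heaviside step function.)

F[f₁*f₂](ω) = \frac{16 \pi e^{- \frac{15 \left|{\omega}\right|}{4}}}{15 \left(4 i \omega + 11\right)}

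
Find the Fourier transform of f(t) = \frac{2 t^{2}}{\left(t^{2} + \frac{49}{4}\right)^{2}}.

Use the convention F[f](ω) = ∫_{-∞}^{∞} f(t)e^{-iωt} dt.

F(ω) = \frac{\pi \left(2 - 7 \left|{\omega}\right|\right) e^{- \frac{7 \left|{\omega}\right|}{2}}}{7}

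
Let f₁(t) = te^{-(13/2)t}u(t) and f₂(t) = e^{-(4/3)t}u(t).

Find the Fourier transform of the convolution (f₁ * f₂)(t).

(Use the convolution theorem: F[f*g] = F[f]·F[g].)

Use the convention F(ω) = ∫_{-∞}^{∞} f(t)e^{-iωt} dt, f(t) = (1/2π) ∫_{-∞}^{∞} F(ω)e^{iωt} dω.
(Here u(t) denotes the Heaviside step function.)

F[f₁*f₂](ω) = \frac{12}{\left(2 i \omega + 13\right)^{2} \left(3 i \omega + 4\right)}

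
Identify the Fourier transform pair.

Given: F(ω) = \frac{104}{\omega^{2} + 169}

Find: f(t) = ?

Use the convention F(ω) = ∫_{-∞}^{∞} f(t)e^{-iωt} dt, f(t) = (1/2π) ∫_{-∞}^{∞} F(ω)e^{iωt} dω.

f(t) = 4 e^{- 13 \left|{t}\right|}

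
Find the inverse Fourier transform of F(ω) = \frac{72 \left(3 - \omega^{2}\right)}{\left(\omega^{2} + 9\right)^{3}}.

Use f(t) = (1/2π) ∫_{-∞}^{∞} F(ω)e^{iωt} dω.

f(t) = 2 t^{2} e^{- 3 \left|{t}\right|}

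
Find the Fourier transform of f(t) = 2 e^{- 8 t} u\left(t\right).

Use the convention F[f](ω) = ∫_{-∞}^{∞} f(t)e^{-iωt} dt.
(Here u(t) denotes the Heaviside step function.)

F(ω) = \frac{2}{i \omega + 8}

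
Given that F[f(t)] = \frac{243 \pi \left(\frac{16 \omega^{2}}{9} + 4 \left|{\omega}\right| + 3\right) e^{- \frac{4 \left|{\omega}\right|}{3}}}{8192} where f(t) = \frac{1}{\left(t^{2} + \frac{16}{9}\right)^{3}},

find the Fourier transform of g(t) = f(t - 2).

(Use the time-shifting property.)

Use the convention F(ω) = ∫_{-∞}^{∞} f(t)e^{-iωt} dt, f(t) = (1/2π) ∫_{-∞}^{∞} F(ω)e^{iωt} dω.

F[g](ω) = \frac{27 \pi \left(16 \omega^{2} + 36 \left|{\omega}\right| + 27\right) e^{- 2 i \omega - \frac{4 \left|{\omega}\right|}{3}}}{8192}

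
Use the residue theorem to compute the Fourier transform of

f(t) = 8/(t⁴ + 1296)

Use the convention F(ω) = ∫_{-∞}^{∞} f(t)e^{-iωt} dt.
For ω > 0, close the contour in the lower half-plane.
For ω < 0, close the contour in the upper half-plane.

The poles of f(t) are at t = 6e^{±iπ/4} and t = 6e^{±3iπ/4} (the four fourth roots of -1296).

Let g(z) = f(z)e^{-iωz}; for large |z| the factor e^{-iωz} decays in the lower half-plane when ω > 0 and in the upper half-plane when ω < 0.

Case ω > 0 (lower half-plane, clockwise contour ⇒ F(ω) = -2πi·ΣRes):
  Res_{z = - 3 \sqrt{2} - 3 \sqrt{2} i} g(z) = \frac{\sqrt{2} i \left(1 - i\right) e^{3 \sqrt{2} \omega \left(-1 + i\right)}}{216}
  Res_{z = 3 \sqrt{2} - 3 \sqrt{2} i} g(z) = \frac{\sqrt{2} i \left(1 + i\right) e^{- 3 \sqrt{2} \omega \left(1 + i\right)}}{216}
  F(ω) = -2πi·ΣRes = \frac{\sqrt{2} \pi \left(1 - i\right) \left(e^{6 \sqrt{2} i \omega} + i\right) e^{- 3 \sqrt{2} \omega \left(1 + i\right)}}{108} = \frac{\pi e^{- 3 \sqrt{2} \omega} \sin{\left(3 \sqrt{2} \omega + \frac{\pi}{4} \right)}}{27}

Case ω < 0 (upper half-plane, counterclockwise contour ⇒ F(ω) = +2πi·ΣRes):
  Res_{z = 3 \sqrt{2} + 3 \sqrt{2} i} g(z) = \frac{\sqrt{2} i \left(-1 + i\right) e^{3 \sqrt{2} \omega \left(1 - i\right)}}{216}
  Res_{z = - 3 \sqrt{2} + 3 \sqrt{2} i} g(z) = \frac{\sqrt{2} \left(1 - i\right) e^{3 \sqrt{2} \omega \left(1 + i\right)}}{216}
  F(ω) = 2πi·ΣRes = - \frac{\sqrt{2} i \pi \left(i \left(1 - i\right) e^{3 \sqrt{2} \omega \left(1 - i\right)} - \left(1 - i\right) e^{3 \sqrt{2} \omega \left(1 + i\right)}\right)}{108} = \frac{\pi e^{3 \sqrt{2} \omega} \cos{\left(3 \sqrt{2} \omega + \frac{\pi}{4} \right)}}{27}

Both cases combine into a single formula in |ω|:

F(ω) = \frac{\pi e^{- 3 \sqrt{2} \left|{\omega}\right|} \sin{\left(3 \sqrt{2} \left|{\omega}\right| + \frac{\pi}{4} \right)}}{27}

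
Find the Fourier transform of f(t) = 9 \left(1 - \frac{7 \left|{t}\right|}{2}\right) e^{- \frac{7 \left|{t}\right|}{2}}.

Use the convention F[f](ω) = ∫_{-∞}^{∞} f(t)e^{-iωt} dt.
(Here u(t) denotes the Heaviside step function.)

F(ω) = \frac{2016 \omega^{2}}{\left(4 \omega^{2} + 49\right)^{2}}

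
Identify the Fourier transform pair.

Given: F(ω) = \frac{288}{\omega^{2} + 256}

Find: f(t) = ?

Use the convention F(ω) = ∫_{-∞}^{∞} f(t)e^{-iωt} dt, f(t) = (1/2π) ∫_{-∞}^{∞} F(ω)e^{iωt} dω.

f(t) = 9 e^{- 16 \left|{t}\right|}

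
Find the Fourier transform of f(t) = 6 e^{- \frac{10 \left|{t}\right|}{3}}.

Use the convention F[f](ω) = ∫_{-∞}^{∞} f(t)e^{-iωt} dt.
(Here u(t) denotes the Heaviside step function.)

F(ω) = \frac{360}{9 \omega^{2} + 100}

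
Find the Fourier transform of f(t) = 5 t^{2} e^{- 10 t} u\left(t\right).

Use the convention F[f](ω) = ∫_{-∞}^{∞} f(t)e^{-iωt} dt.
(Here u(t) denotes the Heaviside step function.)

F(ω) = \frac{10}{\left(i \omega + 10\right)^{3}}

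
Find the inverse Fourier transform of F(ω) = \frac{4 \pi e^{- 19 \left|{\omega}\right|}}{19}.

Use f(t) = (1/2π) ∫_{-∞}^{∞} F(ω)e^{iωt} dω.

f(t) = \frac{4}{t^{2} + 361}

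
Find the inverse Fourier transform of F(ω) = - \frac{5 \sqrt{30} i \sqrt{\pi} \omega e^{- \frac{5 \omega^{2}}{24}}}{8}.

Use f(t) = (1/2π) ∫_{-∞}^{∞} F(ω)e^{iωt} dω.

f(t) = 9 t e^{- \frac{6 t^{2}}{5}}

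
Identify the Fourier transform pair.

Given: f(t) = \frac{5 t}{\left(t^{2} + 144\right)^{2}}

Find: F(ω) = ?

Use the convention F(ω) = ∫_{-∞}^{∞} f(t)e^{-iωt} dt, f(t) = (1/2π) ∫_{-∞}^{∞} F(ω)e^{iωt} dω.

F(ω) = - \frac{5 i \pi \omega e^{- 12 \left|{\omega}\right|}}{24}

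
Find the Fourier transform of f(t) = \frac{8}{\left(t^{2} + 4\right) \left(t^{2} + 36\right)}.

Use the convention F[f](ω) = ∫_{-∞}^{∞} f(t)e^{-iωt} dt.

F(ω) = \frac{\pi \left(3 e^{4 \left|{\omega}\right|} - 1\right) e^{- 6 \left|{\omega}\right|}}{24}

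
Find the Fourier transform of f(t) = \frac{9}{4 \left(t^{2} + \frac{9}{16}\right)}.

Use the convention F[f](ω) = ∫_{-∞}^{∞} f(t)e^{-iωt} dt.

F(ω) = 3 \pi e^{- \frac{3 \left|{\omega}\right|}{4}}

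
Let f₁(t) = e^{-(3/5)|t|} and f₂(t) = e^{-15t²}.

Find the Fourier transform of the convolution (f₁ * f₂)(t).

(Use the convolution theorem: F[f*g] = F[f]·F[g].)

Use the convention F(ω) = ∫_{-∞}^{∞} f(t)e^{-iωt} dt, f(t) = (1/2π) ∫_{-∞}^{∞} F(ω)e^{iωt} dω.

F[f₁*f₂](ω) = \frac{2 \sqrt{15} \sqrt{\pi} e^{- \frac{\omega^{2}}{60}}}{25 \omega^{2} + 9}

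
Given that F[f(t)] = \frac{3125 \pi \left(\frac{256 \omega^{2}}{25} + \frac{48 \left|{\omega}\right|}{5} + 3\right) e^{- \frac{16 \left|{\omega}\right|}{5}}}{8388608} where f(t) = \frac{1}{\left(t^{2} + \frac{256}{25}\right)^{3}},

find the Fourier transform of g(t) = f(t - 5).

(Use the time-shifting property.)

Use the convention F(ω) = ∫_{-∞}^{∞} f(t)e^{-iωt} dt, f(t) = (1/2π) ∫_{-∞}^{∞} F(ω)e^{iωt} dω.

F[g](ω) = \frac{125 \pi \left(256 \omega^{2} + 240 \left|{\omega}\right| + 75\right) e^{- 5 i \omega - \frac{16 \left|{\omega}\right|}{5}}}{8388608}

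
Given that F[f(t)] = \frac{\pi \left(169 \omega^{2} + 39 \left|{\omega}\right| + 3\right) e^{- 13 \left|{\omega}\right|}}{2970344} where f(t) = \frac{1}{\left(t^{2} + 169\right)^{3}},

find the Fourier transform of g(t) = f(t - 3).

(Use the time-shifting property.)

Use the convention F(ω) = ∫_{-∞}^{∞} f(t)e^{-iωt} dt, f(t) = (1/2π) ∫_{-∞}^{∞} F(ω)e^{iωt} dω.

F[g](ω) = \frac{\pi \left(169 \omega^{2} + 39 \left|{\omega}\right| + 3\right) e^{- 3 i \omega - 13 \left|{\omega}\right|}}{2970344}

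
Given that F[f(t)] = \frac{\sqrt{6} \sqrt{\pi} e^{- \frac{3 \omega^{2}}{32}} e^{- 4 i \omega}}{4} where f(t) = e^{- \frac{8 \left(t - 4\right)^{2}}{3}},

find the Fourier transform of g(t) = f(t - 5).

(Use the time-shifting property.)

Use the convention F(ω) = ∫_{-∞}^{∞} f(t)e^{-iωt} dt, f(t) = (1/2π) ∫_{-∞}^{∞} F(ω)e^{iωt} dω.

F[g](ω) = \frac{\sqrt{6} \sqrt{\pi} e^{- \frac{3 \omega \left(\omega + 96 i\right)}{32}}}{4}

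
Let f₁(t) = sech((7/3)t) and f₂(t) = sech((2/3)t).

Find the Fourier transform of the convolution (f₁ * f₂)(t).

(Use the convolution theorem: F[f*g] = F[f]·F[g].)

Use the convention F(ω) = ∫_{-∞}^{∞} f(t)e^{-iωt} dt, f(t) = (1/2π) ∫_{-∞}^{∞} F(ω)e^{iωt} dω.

F[f₁*f₂](ω) = \frac{9 \pi^{2}}{14 \cosh{\left(\frac{3 \pi \omega}{14} \right)} \cosh{\left(\frac{3 \pi \omega}{4} \right)}}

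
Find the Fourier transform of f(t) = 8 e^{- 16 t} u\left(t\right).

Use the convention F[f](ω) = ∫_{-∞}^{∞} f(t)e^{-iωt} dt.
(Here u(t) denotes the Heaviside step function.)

F(ω) = \frac{8}{i \omega + 16}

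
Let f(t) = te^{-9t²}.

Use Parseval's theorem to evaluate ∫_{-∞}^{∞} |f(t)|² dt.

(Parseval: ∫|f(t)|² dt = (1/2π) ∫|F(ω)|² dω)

∫|f(t)|² dt = \frac{\sqrt{2} \sqrt{\pi}}{216}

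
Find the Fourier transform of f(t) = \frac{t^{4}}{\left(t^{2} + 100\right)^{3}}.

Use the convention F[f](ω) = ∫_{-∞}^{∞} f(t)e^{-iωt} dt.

F(ω) = \frac{\pi \left(100 \omega^{2} - 50 \left|{\omega}\right| + 3\right) e^{- 10 \left|{\omega}\right|}}{80}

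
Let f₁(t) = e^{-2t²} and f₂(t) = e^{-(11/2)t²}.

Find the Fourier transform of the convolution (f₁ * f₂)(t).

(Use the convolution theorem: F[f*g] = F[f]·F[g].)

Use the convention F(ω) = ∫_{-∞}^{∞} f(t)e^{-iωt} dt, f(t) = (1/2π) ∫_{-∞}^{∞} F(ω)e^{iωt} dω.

F[f₁*f₂](ω) = \frac{\sqrt{11} \pi e^{- \frac{15 \omega^{2}}{88}}}{11}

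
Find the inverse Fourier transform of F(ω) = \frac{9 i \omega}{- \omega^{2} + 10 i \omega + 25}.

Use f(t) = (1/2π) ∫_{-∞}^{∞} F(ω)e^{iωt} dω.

f(t) = 9 \left(1 - 5 t\right) e^{- 5 t} u\left(t\right)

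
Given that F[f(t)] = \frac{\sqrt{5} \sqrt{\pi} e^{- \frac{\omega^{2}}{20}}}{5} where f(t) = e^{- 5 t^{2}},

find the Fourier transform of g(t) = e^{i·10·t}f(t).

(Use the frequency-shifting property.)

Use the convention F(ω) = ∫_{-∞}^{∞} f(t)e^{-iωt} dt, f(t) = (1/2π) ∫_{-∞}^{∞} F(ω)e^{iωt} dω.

F[g](ω) = \frac{\sqrt{5} \sqrt{\pi} e^{- \frac{\left(\omega - 10\right)^{2}}{20}}}{5}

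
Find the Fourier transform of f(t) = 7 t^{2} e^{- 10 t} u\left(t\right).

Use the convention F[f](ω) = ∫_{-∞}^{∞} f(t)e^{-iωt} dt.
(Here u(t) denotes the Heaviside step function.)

F(ω) = \frac{14}{\left(i \omega + 10\right)^{3}}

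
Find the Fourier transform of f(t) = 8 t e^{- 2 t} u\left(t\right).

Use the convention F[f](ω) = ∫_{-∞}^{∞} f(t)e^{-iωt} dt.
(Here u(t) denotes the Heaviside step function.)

F(ω) = \frac{8}{\left(i \omega + 2\right)^{2}}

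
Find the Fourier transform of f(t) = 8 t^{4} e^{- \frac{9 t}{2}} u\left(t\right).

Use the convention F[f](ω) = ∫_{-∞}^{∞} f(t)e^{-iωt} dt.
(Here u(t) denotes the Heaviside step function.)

F(ω) = \frac{6144}{\left(2 i \omega + 9\right)^{5}}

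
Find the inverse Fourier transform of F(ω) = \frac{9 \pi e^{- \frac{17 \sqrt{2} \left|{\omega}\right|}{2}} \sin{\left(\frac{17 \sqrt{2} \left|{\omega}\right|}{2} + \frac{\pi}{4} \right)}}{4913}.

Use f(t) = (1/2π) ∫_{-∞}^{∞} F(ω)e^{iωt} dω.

f(t) = \frac{9}{t^{4} + 83521}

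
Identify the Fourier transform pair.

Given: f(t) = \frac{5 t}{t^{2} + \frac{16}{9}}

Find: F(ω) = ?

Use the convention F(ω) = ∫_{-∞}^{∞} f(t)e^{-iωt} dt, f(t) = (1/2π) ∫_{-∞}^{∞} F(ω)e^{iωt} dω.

F(ω) = - 5 i \pi e^{- \frac{4 \left|{\omega}\right|}{3}} \operatorname{sign}{\left(\omega \right)}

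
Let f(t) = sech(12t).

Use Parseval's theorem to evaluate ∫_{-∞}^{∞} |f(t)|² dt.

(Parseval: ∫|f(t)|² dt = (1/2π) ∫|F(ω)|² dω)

∫|f(t)|² dt = \frac{1}{6}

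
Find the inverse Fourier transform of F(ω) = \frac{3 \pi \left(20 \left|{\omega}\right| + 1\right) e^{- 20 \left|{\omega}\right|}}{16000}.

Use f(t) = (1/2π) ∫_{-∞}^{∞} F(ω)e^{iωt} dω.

f(t) = \frac{3}{\left(t^{2} + 400\right)^{2}}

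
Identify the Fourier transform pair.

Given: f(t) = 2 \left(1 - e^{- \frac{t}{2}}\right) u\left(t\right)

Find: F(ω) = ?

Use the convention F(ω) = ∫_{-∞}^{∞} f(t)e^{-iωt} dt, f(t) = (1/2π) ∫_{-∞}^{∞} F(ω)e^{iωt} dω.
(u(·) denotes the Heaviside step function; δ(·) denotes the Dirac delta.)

F(ω) = 2 \pi \delta\left(\omega\right) - \frac{i}{\omega \left(i \omega + \frac{1}{2}\right)}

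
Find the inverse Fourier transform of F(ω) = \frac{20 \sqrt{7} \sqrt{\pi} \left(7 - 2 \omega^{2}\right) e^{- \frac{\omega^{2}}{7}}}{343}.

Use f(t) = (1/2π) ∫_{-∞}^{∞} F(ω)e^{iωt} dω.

f(t) = 5 t^{2} e^{- \frac{7 t^{2}}{4}}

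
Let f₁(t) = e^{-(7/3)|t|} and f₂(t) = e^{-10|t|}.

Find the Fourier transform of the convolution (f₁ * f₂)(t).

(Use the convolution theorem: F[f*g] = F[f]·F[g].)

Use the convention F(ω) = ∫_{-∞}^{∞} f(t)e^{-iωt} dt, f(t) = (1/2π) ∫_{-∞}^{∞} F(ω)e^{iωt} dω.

F[f₁*f₂](ω) = \frac{840}{\left(\omega^{2} + 100\right) \left(9 \omega^{2} + 49\right)}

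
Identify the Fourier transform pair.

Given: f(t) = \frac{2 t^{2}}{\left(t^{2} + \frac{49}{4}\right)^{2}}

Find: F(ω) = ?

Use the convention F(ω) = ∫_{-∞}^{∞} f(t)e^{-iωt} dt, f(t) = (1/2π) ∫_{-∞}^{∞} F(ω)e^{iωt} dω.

F(ω) = \frac{\pi \left(2 - 7 \left|{\omega}\right|\right) e^{- \frac{7 \left|{\omega}\right|}{2}}}{7}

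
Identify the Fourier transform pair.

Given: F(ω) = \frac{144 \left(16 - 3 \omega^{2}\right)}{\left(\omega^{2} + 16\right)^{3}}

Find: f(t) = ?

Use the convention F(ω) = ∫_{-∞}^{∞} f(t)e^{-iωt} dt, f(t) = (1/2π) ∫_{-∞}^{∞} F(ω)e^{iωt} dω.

f(t) = 9 t^{2} e^{- 4 \left|{t}\right|}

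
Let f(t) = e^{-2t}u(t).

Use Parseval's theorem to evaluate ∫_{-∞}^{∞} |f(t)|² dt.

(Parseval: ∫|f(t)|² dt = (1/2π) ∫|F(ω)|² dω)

∫|f(t)|² dt = \frac{1}{4}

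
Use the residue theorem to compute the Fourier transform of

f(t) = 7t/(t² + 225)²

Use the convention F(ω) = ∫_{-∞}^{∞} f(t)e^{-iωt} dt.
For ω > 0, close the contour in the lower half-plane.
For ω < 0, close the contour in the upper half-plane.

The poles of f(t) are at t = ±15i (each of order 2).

Let g(z) = f(z)e^{-iωz}; for large |z| the factor e^{-iωz} decays in the lower half-plane when ω > 0 and in the upper half-plane when ω < 0.

Case ω > 0 (lower half-plane, clockwise contour ⇒ F(ω) = -2πi·ΣRes):
  Res_{z = - 15 i} g(z) = \frac{7 \omega e^{- 15 \omega}}{60} (pole of order 2)
  F(ω) = -2πi·ΣRes = - \frac{7 i \pi \omega e^{- 15 \omega}}{30}

Case ω < 0 (upper half-plane, counterclockwise contour ⇒ F(ω) = +2πi·ΣRes):
  Res_{z = 15 i} g(z) = - \frac{7 \omega e^{15 \omega}}{60} (pole of order 2)
  F(ω) = 2πi·ΣRes = - \frac{7 i \pi \omega e^{15 \omega}}{30}

Both cases combine into a single formula in |ω|:

F(ω) = - \frac{7 i \pi \omega e^{- 15 \left|{\omega}\right|}}{30}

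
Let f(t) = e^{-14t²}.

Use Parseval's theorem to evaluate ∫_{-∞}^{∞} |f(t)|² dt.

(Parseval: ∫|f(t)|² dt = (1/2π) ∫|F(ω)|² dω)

∫|f(t)|² dt = \frac{\sqrt{7} \sqrt{\pi}}{14}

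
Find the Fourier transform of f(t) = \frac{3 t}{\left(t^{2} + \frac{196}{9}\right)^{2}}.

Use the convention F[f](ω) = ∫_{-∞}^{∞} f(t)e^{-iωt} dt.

F(ω) = - \frac{9 i \pi \omega e^{- \frac{14 \left|{\omega}\right|}{3}}}{28}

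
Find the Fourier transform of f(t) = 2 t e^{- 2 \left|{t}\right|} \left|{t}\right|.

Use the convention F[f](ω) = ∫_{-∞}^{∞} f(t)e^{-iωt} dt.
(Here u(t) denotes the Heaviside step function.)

F(ω) = \frac{8 i \omega \left(\omega^{2} - 12\right)}{\left(\omega^{2} + 4\right)^{3}}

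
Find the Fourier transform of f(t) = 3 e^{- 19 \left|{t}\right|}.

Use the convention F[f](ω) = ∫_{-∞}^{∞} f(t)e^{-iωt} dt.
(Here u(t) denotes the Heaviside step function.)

F(ω) = \frac{114}{\omega^{2} + 361}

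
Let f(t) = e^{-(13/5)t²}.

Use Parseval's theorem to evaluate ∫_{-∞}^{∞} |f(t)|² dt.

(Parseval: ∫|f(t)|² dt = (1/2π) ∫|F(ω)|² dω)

∫|f(t)|² dt = \frac{\sqrt{130} \sqrt{\pi}}{26}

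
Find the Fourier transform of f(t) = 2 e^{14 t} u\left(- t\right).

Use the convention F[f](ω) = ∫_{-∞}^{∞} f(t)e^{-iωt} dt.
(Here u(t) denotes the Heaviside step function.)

F(ω) = - \frac{2}{i \omega - 14}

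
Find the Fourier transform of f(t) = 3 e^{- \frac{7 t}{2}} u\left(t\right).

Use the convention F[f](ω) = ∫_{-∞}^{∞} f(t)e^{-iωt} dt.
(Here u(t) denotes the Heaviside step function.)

F(ω) = \frac{6}{2 i \omega + 7}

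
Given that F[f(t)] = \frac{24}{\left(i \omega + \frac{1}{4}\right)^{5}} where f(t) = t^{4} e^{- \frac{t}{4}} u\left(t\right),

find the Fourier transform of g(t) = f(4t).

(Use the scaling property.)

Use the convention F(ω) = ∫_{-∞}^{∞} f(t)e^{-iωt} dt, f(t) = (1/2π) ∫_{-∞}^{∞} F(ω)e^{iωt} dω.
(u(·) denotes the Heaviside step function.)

F[g](ω) = \frac{6144}{\left(i \omega + 1\right)^{5}}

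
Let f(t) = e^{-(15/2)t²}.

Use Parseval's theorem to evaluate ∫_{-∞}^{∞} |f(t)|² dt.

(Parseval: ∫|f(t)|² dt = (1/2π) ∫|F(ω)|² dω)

∫|f(t)|² dt = \frac{\sqrt{15} \sqrt{\pi}}{15}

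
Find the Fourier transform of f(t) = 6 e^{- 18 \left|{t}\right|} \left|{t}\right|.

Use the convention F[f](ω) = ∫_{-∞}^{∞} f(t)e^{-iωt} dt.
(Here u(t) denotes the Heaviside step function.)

F(ω) = \frac{12 \left(324 - \omega^{2}\right)}{\left(\omega^{2} + 324\right)^{2}}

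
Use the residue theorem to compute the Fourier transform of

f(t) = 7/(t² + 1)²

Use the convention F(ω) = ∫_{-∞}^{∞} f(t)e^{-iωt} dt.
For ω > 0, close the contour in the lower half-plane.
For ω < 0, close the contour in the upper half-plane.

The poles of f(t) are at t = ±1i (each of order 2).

Let g(z) = f(z)e^{-iωz}; for large |z| the factor e^{-iωz} decays in the lower half-plane when ω > 0 and in the upper half-plane when ω < 0.

Case ω > 0 (lower half-plane, clockwise contour ⇒ F(ω) = -2πi·ΣRes):
  Res_{z = - i} g(z) = \frac{7 i \left(\omega + 1\right) e^{- \omega}}{4} (pole of order 2)
  F(ω) = -2πi·ΣRes = \frac{7 \pi \left(\omega + 1\right) e^{- \omega}}{2}

Case ω < 0 (upper half-plane, counterclockwise contour ⇒ F(ω) = +2πi·ΣRes):
  Res_{z = i} g(z) = \frac{7 i \left(\omega - 1\right) e^{\omega}}{4} (pole of order 2)
  F(ω) = 2πi·ΣRes = \frac{7 \pi \left(1 - \omega\right) e^{\omega}}{2}

Both cases combine into a single formula in |ω|:

F(ω) = \frac{7 \pi \left(\left|{\omega}\right| + 1\right) e^{- \left|{\omega}\right|}}{2}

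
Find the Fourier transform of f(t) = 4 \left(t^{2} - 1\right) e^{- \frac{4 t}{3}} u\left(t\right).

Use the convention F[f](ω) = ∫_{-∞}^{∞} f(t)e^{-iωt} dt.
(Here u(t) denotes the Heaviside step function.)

F(ω) = \frac{12 \left(54 i \omega - \left(3 i \omega + 4\right)^{3} + 72\right)}{\left(3 i \omega + 4\right)^{4}}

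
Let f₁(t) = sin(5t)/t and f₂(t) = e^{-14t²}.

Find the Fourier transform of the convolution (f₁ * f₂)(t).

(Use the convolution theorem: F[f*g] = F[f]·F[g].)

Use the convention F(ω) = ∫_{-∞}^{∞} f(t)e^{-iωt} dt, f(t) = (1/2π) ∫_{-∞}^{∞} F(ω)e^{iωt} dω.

F[f₁*f₂](ω) = \begin{cases} \frac{\sqrt{14} \pi^{\frac{3}{2}} e^{- \frac{\omega^{2}}{56}}}{14} & \text{for}\: \omega > -5 \wedge \omega < 5 \\0 & \text{otherwise} \end{cases}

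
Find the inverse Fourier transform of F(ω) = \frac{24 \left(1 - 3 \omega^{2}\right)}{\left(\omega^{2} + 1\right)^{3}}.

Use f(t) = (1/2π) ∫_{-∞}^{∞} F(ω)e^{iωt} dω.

f(t) = 6 t^{2} e^{- \left|{t}\right|}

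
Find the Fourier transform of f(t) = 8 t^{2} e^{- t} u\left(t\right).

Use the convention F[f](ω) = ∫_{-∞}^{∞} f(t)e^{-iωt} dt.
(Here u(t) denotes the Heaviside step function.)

F(ω) = \frac{16}{\left(i \omega + 1\right)^{3}}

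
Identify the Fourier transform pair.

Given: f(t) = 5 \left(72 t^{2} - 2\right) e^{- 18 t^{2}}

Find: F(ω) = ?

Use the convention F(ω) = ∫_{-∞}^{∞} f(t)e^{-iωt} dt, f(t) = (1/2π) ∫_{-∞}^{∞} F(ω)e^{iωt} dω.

F(ω) = - \frac{5 \sqrt{2} \sqrt{\pi} \omega^{2} e^{- \frac{\omega^{2}}{72}}}{108}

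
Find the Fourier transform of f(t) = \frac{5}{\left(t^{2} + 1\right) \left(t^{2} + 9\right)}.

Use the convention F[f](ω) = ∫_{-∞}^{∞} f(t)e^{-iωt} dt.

F(ω) = \frac{5 \pi \left(3 e^{2 \left|{\omega}\right|} - 1\right) e^{- 3 \left|{\omega}\right|}}{24}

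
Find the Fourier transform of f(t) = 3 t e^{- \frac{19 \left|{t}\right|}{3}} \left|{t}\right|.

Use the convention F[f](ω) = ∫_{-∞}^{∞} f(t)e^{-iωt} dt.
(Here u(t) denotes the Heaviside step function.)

F(ω) = \frac{2916 i \omega \left(3 \omega^{2} - 361\right)}{\left(9 \omega^{2} + 361\right)^{3}}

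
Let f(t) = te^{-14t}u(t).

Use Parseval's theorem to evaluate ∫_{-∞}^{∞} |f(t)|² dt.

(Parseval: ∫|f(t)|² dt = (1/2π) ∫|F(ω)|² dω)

∫|f(t)|² dt = \frac{1}{10976}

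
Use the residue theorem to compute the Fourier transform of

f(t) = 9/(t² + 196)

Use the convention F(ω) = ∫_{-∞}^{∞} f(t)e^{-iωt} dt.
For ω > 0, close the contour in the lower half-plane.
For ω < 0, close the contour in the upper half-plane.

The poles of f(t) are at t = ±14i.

Let g(z) = f(z)e^{-iωz}; for large |z| the factor e^{-iωz} decays in the lower half-plane when ω > 0 and in the upper half-plane when ω < 0.

Case ω > 0 (lower half-plane, clockwise contour ⇒ F(ω) = -2πi·ΣRes):
  Res_{z = - 14 i} g(z) = \frac{9 i e^{- 14 \omega}}{28}
  F(ω) = -2πi·ΣRes = \frac{9 \pi e^{- 14 \omega}}{14}

Case ω < 0 (upper half-plane, counterclockwise contour ⇒ F(ω) = +2πi·ΣRes):
  Res_{z = 14 i} g(z) = - \frac{9 i e^{14 \omega}}{28}
  F(ω) = 2πi·ΣRes = \frac{9 \pi e^{14 \omega}}{14}

Both cases combine into a single formula in |ω|:

F(ω) = \frac{9 \pi e^{- 14 \left|{\omega}\right|}}{14}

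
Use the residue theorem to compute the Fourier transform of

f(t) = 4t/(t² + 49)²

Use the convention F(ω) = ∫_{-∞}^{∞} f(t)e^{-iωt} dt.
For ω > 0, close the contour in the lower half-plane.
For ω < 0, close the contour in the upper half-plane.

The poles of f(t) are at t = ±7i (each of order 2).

Let g(z) = f(z)e^{-iωz}; for large |z| the factor e^{-iωz} decays in the lower half-plane when ω > 0 and in the upper half-plane when ω < 0.

Case ω > 0 (lower half-plane, clockwise contour ⇒ F(ω) = -2πi·ΣRes):
  Res_{z = - 7 i} g(z) = \frac{\omega e^{- 7 \omega}}{7} (pole of order 2)
  F(ω) = -2πi·ΣRes = - \frac{2 i \pi \omega e^{- 7 \omega}}{7}

Case ω < 0 (upper half-plane, counterclockwise contour ⇒ F(ω) = +2πi·ΣRes):
  Res_{z = 7 i} g(z) = - \frac{\omega e^{7 \omega}}{7} (pole of order 2)
  F(ω) = 2πi·ΣRes = - \frac{2 i \pi \omega e^{7 \omega}}{7}

Both cases combine into a single formula in |ω|:

F(ω) = - \frac{2 i \pi \omega e^{- 7 \left|{\omega}\right|}}{7}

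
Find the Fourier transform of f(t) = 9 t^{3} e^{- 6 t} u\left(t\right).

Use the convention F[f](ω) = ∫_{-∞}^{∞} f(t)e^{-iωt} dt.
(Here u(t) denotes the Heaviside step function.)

F(ω) = \frac{54}{\left(i \omega + 6\right)^{4}}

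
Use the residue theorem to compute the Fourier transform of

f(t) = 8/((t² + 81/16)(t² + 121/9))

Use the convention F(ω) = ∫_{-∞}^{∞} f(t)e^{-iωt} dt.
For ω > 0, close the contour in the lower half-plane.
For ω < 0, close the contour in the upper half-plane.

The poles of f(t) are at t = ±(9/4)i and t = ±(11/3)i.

Let g(z) = f(z)e^{-iωz}; for large |z| the factor e^{-iωz} decays in the lower half-plane when ω > 0 and in the upper half-plane when ω < 0.

Case ω > 0 (lower half-plane, clockwise contour ⇒ F(ω) = -2πi·ΣRes):
  Res_{z = - \frac{9 i}{4}} g(z) = \frac{256 i e^{- \frac{9 \omega}{4}}}{1207}
  Res_{z = - \frac{11 i}{3}} g(z) = - \frac{1728 i e^{- \frac{11 \omega}{3}}}{13277}
  F(ω) = -2πi·ΣRes = - \frac{3456 \pi e^{- \frac{11 \omega}{3}}}{13277} + \frac{512 \pi e^{- \frac{9 \omega}{4}}}{1207}

Case ω < 0 (upper half-plane, counterclockwise contour ⇒ F(ω) = +2πi·ΣRes):
  Res_{z = \frac{9 i}{4}} g(z) = - \frac{256 i e^{\frac{9 \omega}{4}}}{1207}
  Res_{z = \frac{11 i}{3}} g(z) = \frac{1728 i e^{\frac{11 \omega}{3}}}{13277}
  F(ω) = 2πi·ΣRes = \frac{128 \pi \left(44 e^{\frac{9 \omega}{4}} - 27 e^{\frac{11 \omega}{3}}\right)}{13277}

Both cases combine into a single formula in |ω|:

F(ω) = - \frac{3456 \pi e^{- \frac{11 \left|{\omega}\right|}{3}}}{13277} + \frac{512 \pi e^{- \frac{9 \left|{\omega}\right|}{4}}}{1207}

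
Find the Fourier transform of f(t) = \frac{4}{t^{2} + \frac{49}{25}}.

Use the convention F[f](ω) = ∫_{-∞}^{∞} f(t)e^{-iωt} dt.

F(ω) = \frac{20 \pi e^{- \frac{7 \left|{\omega}\right|}{5}}}{7}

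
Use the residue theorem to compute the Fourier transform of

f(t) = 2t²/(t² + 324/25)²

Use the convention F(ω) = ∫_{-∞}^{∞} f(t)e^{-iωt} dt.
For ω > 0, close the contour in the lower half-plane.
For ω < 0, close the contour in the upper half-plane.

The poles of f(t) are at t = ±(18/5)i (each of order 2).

Let g(z) = f(z)e^{-iωz}; for large |z| the factor e^{-iωz} decays in the lower half-plane when ω > 0 and in the upper half-plane when ω < 0.

Case ω > 0 (lower half-plane, clockwise contour ⇒ F(ω) = -2πi·ΣRes):
  Res_{z = - \frac{18 i}{5}} g(z) = \frac{i \left(5 - 18 \omega\right) e^{- \frac{18 \omega}{5}}}{36} (pole of order 2)
  F(ω) = -2πi·ΣRes = \frac{\pi \left(5 - 18 \omega\right) e^{- \frac{18 \omega}{5}}}{18}

Case ω < 0 (upper half-plane, counterclockwise contour ⇒ F(ω) = +2πi·ΣRes):
  Res_{z = \frac{18 i}{5}} g(z) = \frac{i \left(- 18 \omega - 5\right) e^{\frac{18 \omega}{5}}}{36} (pole of order 2)
  F(ω) = 2πi·ΣRes = \frac{\pi \left(18 \omega + 5\right) e^{\frac{18 \omega}{5}}}{18}

Both cases combine into a single formula in |ω|:

F(ω) = \frac{\pi \left(5 - 18 \left|{\omega}\right|\right) e^{- \frac{18 \left|{\omega}\right|}{5}}}{18}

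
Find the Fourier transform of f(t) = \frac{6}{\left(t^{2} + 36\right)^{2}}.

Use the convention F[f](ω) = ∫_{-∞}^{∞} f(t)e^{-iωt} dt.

F(ω) = \frac{\pi \left(6 \left|{\omega}\right| + 1\right) e^{- 6 \left|{\omega}\right|}}{72}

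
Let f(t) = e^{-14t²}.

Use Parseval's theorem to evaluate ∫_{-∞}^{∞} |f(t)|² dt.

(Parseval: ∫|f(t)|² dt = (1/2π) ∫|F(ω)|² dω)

∫|f(t)|² dt = \frac{\sqrt{7} \sqrt{\pi}}{14}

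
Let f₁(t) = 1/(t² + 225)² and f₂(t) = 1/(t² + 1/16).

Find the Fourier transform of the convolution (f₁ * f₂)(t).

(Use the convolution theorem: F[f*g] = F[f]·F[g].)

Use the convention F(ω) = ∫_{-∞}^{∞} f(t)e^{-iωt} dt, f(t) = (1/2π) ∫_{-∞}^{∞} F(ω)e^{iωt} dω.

F[f₁*f₂](ω) = \frac{2 \pi^{2} \left(15 \left|{\omega}\right| + 1\right) e^{- \frac{61 \left|{\omega}\right|}{4}}}{3375}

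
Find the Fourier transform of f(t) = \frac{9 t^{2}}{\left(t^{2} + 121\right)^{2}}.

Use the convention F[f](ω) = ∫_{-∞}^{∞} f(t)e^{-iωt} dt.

F(ω) = \frac{9 \pi \left(1 - 11 \left|{\omega}\right|\right) e^{- 11 \left|{\omega}\right|}}{22}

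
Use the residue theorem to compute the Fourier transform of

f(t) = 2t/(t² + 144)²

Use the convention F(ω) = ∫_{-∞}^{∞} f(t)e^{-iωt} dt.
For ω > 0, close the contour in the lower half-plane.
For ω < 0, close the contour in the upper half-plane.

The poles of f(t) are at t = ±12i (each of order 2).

Let g(z) = f(z)e^{-iωz}; for large |z| the factor e^{-iωz} decays in the lower half-plane when ω > 0 and in the upper half-plane when ω < 0.

Case ω > 0 (lower half-plane, clockwise contour ⇒ F(ω) = -2πi·ΣRes):
  Res_{z = - 12 i} g(z) = \frac{\omega e^{- 12 \omega}}{24} (pole of order 2)
  F(ω) = -2πi·ΣRes = - \frac{i \pi \omega e^{- 12 \omega}}{12}

Case ω < 0 (upper half-plane, counterclockwise contour ⇒ F(ω) = +2πi·ΣRes):
  Res_{z = 12 i} g(z) = - \frac{\omega e^{12 \omega}}{24} (pole of order 2)
  F(ω) = 2πi·ΣRes = - \frac{i \pi \omega e^{12 \omega}}{12}

Both cases combine into a single formula in |ω|:

F(ω) = - \frac{i \pi \omega e^{- 12 \left|{\omega}\right|}}{12}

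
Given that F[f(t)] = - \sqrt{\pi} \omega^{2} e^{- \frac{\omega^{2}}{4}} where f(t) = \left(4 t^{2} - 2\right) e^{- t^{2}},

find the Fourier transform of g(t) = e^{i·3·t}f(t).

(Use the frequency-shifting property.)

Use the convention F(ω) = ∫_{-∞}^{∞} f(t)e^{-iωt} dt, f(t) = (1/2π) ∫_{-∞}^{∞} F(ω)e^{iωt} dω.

F[g](ω) = - \sqrt{\pi} \left(\omega - 3\right)^{2} e^{- \frac{\left(\omega - 3\right)^{2}}{4}}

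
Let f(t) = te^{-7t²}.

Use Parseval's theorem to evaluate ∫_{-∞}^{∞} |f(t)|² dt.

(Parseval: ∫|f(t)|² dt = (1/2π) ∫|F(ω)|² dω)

∫|f(t)|² dt = \frac{\sqrt{14} \sqrt{\pi}}{392}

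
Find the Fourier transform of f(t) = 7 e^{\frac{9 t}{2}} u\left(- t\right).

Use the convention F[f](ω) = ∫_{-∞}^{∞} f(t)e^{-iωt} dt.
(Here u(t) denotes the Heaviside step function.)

F(ω) = - \frac{14}{2 i \omega - 9}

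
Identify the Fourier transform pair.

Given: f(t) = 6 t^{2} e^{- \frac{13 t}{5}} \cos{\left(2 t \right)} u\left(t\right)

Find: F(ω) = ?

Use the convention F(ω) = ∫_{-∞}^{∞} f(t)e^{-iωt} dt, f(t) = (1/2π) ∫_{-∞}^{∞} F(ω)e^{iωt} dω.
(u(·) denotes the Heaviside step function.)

F(ω) = \frac{1500 \left(- 1500 i \omega + \left(5 i \omega + 13\right)^{3} - 3900\right)}{\left(\left(5 i \omega + 13\right)^{2} + 100\right)^{3}}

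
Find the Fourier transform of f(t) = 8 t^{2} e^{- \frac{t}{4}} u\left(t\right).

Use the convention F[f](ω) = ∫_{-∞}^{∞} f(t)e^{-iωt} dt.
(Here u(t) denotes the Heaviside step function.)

F(ω) = \frac{1024}{\left(4 i \omega + 1\right)^{3}}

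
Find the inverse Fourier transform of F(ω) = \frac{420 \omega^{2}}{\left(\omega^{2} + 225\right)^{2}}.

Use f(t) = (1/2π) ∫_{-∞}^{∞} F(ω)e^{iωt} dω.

f(t) = 7 \left(1 - 15 \left|{t}\right|\right) e^{- 15 \left|{t}\right|}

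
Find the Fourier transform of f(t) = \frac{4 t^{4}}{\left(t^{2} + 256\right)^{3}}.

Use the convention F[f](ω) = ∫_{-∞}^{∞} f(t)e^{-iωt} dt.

F(ω) = \frac{\pi \left(256 \omega^{2} - 80 \left|{\omega}\right| + 3\right) e^{- 16 \left|{\omega}\right|}}{32}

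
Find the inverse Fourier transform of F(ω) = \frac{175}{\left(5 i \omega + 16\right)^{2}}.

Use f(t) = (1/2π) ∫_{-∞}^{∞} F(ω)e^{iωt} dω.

f(t) = 7 t e^{- \frac{16 t}{5}} u\left(t\right)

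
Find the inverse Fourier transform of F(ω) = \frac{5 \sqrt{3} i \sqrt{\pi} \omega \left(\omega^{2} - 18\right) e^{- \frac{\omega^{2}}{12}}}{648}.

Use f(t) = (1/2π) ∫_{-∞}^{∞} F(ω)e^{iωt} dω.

f(t) = 5 t^{3} e^{- 3 t^{2}}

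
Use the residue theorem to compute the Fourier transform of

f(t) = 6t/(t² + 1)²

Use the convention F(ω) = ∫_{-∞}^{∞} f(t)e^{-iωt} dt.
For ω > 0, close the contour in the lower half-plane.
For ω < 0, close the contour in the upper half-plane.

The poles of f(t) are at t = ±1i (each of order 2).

Let g(z) = f(z)e^{-iωz}; for large |z| the factor e^{-iωz} decays in the lower half-plane when ω > 0 and in the upper half-plane when ω < 0.

Case ω > 0 (lower half-plane, clockwise contour ⇒ F(ω) = -2πi·ΣRes):
  Res_{z = - i} g(z) = \frac{3 \omega e^{- \omega}}{2} (pole of order 2)
  F(ω) = -2πi·ΣRes = - 3 i \pi \omega e^{- \omega}

Case ω < 0 (upper half-plane, counterclockwise contour ⇒ F(ω) = +2πi·ΣRes):
  Res_{z = i} g(z) = - \frac{3 \omega e^{\omega}}{2} (pole of order 2)
  F(ω) = 2πi·ΣRes = - 3 i \pi \omega e^{\omega}

Both cases combine into a single formula in |ω|:

F(ω) = - 3 i \pi \omega e^{- \left|{\omega}\right|}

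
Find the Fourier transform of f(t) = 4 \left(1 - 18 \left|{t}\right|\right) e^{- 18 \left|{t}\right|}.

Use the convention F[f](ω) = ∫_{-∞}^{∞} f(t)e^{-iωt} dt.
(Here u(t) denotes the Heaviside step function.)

F(ω) = \frac{288 \omega^{2}}{\left(\omega^{2} + 324\right)^{2}}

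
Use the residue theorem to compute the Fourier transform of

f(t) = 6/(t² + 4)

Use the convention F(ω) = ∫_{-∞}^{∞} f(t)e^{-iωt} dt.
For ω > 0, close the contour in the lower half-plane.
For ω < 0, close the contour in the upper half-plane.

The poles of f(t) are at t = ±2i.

Let g(z) = f(z)e^{-iωz}; for large |z| the factor e^{-iωz} decays in the lower half-plane when ω > 0 and in the upper half-plane when ω < 0.

Case ω > 0 (lower half-plane, clockwise contour ⇒ F(ω) = -2πi·ΣRes):
  Res_{z = - 2 i} g(z) = \frac{3 i e^{- 2 \omega}}{2}
  F(ω) = -2πi·ΣRes = 3 \pi e^{- 2 \omega}

Case ω < 0 (upper half-plane, counterclockwise contour ⇒ F(ω) = +2πi·ΣRes):
  Res_{z = 2 i} g(z) = - \frac{3 i e^{2 \omega}}{2}
  F(ω) = 2πi·ΣRes = 3 \pi e^{2 \omega}

Both cases combine into a single formula in |ω|:

F(ω) = 3 \pi e^{- 2 \left|{\omega}\right|}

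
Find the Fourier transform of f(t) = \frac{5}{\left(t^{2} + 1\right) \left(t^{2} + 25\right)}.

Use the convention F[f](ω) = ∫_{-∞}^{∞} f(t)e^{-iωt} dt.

F(ω) = \frac{\pi \left(5 e^{4 \left|{\omega}\right|} - 1\right) e^{- 5 \left|{\omega}\right|}}{24}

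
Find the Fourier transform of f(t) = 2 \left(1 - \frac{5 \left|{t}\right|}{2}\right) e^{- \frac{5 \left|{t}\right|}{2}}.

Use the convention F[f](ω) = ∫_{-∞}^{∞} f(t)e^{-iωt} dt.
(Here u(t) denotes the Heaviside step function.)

F(ω) = \frac{320 \omega^{2}}{\left(4 \omega^{2} + 25\right)^{2}}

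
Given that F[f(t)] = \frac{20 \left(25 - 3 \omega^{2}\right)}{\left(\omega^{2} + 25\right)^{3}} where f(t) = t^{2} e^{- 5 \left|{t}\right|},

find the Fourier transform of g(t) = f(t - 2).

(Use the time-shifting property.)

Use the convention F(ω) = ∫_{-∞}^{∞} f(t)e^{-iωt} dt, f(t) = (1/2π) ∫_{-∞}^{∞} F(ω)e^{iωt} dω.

F[g](ω) = \frac{20 \left(25 - 3 \omega^{2}\right) e^{- 2 i \omega}}{\left(\omega^{2} + 25\right)^{3}}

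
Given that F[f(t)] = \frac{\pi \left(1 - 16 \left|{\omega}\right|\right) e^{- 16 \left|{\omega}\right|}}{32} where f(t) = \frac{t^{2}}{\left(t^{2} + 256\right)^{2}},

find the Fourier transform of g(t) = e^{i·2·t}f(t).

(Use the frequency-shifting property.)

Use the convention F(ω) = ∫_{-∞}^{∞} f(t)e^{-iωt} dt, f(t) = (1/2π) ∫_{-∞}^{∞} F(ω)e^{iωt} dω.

F[g](ω) = \frac{\pi \left(1 - 16 \left|{\omega - 2}\right|\right) e^{- 16 \left|{\omega - 2}\right|}}{32}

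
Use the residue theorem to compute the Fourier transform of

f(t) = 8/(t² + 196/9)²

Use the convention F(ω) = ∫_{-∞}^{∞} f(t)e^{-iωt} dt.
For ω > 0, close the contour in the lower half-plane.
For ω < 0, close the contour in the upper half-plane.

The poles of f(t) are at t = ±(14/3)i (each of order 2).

Let g(z) = f(z)e^{-iωz}; for large |z| the factor e^{-iωz} decays in the lower half-plane when ω > 0 and in the upper half-plane when ω < 0.

Case ω > 0 (lower half-plane, clockwise contour ⇒ F(ω) = -2πi·ΣRes):
  Res_{z = - \frac{14 i}{3}} g(z) = \frac{9 i \left(14 \omega + 3\right) e^{- \frac{14 \omega}{3}}}{1372} (pole of order 2)
  F(ω) = -2πi·ΣRes = \frac{9 \pi \left(14 \omega + 3\right) e^{- \frac{14 \omega}{3}}}{686}

Case ω < 0 (upper half-plane, counterclockwise contour ⇒ F(ω) = +2πi·ΣRes):
  Res_{z = \frac{14 i}{3}} g(z) = \frac{9 i \left(14 \omega - 3\right) e^{\frac{14 \omega}{3}}}{1372} (pole of order 2)
  F(ω) = 2πi·ΣRes = \frac{9 \pi \left(3 - 14 \omega\right) e^{\frac{14 \omega}{3}}}{686}

Both cases combine into a single formula in |ω|:

F(ω) = \frac{9 \pi \left(14 \left|{\omega}\right| + 3\right) e^{- \frac{14 \left|{\omega}\right|}{3}}}{686}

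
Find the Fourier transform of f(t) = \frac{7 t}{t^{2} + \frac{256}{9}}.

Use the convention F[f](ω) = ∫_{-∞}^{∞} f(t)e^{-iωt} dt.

F(ω) = - 7 i \pi e^{- \frac{16 \left|{\omega}\right|}{3}} \operatorname{sign}{\left(\omega \right)}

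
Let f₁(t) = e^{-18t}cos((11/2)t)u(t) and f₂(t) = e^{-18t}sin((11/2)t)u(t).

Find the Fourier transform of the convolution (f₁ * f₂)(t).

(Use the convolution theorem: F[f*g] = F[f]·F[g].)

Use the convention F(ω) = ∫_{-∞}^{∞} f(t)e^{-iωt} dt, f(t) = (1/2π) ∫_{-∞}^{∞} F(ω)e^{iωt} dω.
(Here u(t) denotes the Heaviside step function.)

F[f₁*f₂](ω) = \frac{88 \left(i \omega + 18\right)}{\left(4 \left(i \omega + 18\right)^{2} + 121\right)^{2}}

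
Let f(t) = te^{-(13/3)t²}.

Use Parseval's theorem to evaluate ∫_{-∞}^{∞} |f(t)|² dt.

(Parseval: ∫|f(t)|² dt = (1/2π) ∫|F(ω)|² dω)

∫|f(t)|² dt = \frac{3 \sqrt{78} \sqrt{\pi}}{1352}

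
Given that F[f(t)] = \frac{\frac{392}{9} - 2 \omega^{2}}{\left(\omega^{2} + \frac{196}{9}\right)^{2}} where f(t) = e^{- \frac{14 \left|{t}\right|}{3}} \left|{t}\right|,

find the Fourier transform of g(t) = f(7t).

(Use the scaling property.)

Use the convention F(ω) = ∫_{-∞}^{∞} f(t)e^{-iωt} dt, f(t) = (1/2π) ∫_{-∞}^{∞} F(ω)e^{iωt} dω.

F[g](ω) = \frac{126 \left(9604 - 9 \omega^{2}\right)}{\left(9 \omega^{2} + 9604\right)^{2}}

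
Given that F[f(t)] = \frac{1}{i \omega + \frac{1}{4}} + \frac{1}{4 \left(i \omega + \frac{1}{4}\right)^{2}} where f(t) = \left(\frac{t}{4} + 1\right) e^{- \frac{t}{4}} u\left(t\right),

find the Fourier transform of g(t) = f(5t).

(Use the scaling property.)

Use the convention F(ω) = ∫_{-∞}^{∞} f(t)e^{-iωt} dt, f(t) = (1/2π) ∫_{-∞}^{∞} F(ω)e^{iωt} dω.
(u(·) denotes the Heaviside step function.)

F[g](ω) = \frac{8 \left(- 2 i \omega - 5\right)}{16 \omega^{2} - 40 i \omega - 25}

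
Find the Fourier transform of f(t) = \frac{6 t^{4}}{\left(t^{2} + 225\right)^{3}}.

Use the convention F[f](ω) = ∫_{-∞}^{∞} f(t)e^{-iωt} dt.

F(ω) = \frac{3 \pi \left(75 \omega^{2} - 25 \left|{\omega}\right| + 1\right) e^{- 15 \left|{\omega}\right|}}{20}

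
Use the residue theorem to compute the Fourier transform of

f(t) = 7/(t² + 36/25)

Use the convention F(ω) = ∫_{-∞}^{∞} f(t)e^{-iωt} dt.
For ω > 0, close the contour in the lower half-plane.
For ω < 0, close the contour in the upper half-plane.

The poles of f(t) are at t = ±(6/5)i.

Let g(z) = f(z)e^{-iωz}; for large |z| the factor e^{-iωz} decays in the lower half-plane when ω > 0 and in the upper half-plane when ω < 0.

Case ω > 0 (lower half-plane, clockwise contour ⇒ F(ω) = -2πi·ΣRes):
  Res_{z = - \frac{6 i}{5}} g(z) = \frac{35 i e^{- \frac{6 \omega}{5}}}{12}
  F(ω) = -2πi·ΣRes = \frac{35 \pi e^{- \frac{6 \omega}{5}}}{6}

Case ω < 0 (upper half-plane, counterclockwise contour ⇒ F(ω) = +2πi·ΣRes):
  Res_{z = \frac{6 i}{5}} g(z) = - \frac{35 i e^{\frac{6 \omega}{5}}}{12}
  F(ω) = 2πi·ΣRes = \frac{35 \pi e^{\frac{6 \omega}{5}}}{6}

Both cases combine into a single formula in |ω|:

F(ω) = \frac{35 \pi e^{- \frac{6 \left|{\omega}\right|}{5}}}{6}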